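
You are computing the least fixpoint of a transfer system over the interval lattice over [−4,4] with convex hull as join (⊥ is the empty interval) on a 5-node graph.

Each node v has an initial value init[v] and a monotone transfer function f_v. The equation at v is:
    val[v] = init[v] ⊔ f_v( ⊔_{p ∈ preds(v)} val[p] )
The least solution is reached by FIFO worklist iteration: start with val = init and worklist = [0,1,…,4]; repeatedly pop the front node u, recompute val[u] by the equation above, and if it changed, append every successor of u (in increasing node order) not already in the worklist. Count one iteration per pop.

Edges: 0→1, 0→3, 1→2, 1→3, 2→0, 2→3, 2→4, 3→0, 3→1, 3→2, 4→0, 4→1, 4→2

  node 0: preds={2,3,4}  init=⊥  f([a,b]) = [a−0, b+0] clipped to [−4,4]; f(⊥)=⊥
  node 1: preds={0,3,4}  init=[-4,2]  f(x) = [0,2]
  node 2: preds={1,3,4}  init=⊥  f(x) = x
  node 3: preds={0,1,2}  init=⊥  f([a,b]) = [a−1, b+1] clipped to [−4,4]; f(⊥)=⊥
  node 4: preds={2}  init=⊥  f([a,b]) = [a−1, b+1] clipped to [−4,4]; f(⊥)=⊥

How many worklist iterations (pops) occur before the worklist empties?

Iteration log — 16 steps:
  step 1. node 0  ⊔preds=⊥  new=⊥  stable
  step 2. node 1  ⊔preds=⊥  new=[-4,2]  stable
  step 3. node 2  ⊔preds=[-4,2]  new=[-4,2]  old=⊥  +wl: 0
  step 4. node 3  ⊔preds=[-4,2]  new=[-4,3]  old=⊥  +wl: 1,2
  step 5. node 4  ⊔preds=[-4,2]  new=[-4,3]  old=⊥  +wl: 
  step 6. node 0  ⊔preds=[-4,3]  new=[-4,3]  old=⊥  +wl: 3
  step 7. node 1  ⊔preds=[-4,3]  new=[-4,2]  stable
  step 8. node 2  ⊔preds=[-4,3]  new=[-4,3]  old=[-4,2]  +wl: 0,4
  step 9. node 3  ⊔preds=[-4,3]  new=[-4,4]  old=[-4,3]  +wl: 1,2
  step 10. node 0  ⊔preds=[-4,4]  new=[-4,4]  old=[-4,3]  +wl: 3
  step 11. node 4  ⊔preds=[-4,3]  new=[-4,4]  old=[-4,3]  +wl: 0
  step 12. node 1  ⊔preds=[-4,4]  new=[-4,2]  stable
  step 13. node 2  ⊔preds=[-4,4]  new=[-4,4]  old=[-4,3]  +wl: 4
  step 14. node 3  ⊔preds=[-4,4]  new=[-4,4]  stable
  step 15. node 0  ⊔preds=[-4,4]  new=[-4,4]  stable
  step 16. node 4  ⊔preds=[-4,4]  new=[-4,4]  stable

Least fixpoint reached:
  node 0: [-4,4]
  node 1: [-4,2]
  node 2: [-4,4]
  node 3: [-4,4]
  node 4: [-4,4]

16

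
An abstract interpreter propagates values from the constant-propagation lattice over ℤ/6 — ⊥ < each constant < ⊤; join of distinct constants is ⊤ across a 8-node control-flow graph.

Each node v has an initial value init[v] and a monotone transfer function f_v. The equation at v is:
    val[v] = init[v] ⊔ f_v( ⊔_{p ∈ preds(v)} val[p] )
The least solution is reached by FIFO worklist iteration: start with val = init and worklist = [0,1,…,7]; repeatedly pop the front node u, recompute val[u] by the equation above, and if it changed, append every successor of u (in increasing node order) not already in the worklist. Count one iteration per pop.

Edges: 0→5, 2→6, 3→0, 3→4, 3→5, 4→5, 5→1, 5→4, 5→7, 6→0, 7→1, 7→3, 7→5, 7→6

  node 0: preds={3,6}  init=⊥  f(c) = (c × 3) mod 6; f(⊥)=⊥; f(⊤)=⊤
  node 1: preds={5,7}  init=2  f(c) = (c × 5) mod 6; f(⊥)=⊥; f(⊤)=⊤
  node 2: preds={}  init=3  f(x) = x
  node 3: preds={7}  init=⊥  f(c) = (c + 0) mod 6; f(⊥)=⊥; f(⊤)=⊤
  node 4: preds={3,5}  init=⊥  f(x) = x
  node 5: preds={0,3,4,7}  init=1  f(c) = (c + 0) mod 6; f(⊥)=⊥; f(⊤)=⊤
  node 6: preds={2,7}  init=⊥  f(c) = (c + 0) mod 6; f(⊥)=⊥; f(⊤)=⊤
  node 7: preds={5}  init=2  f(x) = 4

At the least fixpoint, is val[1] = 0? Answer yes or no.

no

Worklist (16 pops):
  #1 pop 0: in=⊥ → ⊥ (no change)
  #2 pop 1: in=⊤ → ⊤ (was 2); enqueue []
  #3 pop 2: in=⊥ → 3 (no change)
  #4 pop 3: in=2 → 2 (was ⊥); enqueue [0]
  #5 pop 4: in=⊤ → ⊤ (was ⊥); enqueue []
  #6 pop 5: in=⊤ → ⊤ (was 1); enqueue [1,4]
  #7 pop 6: in=⊤ → ⊤ (was ⊥); enqueue []
  #8 pop 7: in=⊤ → ⊤ (was 2); enqueue [3,5,6]
  #9 pop 0: in=⊤ → ⊤ (was ⊥); enqueue []
  #10 pop 1: in=⊤ → ⊤ (no change)
  #11 pop 4: in=⊤ → ⊤ (no change)
  #12 pop 3: in=⊤ → ⊤ (was 2); enqueue [0,4]
  #13 pop 5: in=⊤ → ⊤ (no change)
  #14 pop 6: in=⊤ → ⊤ (no change)
  #15 pop 0: in=⊤ → ⊤ (no change)
  #16 pop 4: in=⊤ → ⊤ (no change)

Fixpoint:
  val[0] = ⊤
  val[1] = ⊤
  val[2] = 3
  val[3] = ⊤
  val[4] = ⊤
  val[5] = ⊤
  val[6] = ⊤
  val[7] = ⊤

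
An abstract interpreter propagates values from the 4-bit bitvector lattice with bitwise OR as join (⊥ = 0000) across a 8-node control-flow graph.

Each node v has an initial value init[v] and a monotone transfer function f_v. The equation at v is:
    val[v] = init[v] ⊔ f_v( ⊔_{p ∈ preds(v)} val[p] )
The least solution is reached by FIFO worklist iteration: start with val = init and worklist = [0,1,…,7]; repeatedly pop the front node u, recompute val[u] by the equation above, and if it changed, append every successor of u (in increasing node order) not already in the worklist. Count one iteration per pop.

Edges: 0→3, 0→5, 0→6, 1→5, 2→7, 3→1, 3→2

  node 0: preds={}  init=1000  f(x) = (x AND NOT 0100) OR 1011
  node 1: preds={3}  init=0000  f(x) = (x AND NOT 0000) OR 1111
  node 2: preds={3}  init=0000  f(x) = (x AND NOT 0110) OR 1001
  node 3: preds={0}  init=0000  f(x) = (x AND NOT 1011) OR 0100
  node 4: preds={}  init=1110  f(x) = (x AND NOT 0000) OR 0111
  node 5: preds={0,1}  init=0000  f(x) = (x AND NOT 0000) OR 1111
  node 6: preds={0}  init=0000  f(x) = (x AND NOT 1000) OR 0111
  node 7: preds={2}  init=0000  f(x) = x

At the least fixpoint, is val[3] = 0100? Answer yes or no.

yes

Worklist (10 pops):
  #1 pop 0: in=0000 → 1011 (was 1000); enqueue []
  #2 pop 1: in=0000 → 1111 (was 0000); enqueue []
  #3 pop 2: in=0000 → 1001 (was 0000); enqueue []
  #4 pop 3: in=1011 → 0100 (was 0000); enqueue [1,2]
  #5 pop 4: in=0000 → 1111 (was 1110); enqueue []
  #6 pop 5: in=1111 → 1111 (was 0000); enqueue []
  #7 pop 6: in=1011 → 0111 (was 0000); enqueue []
  #8 pop 7: in=1001 → 1001 (was 0000); enqueue []
  #9 pop 1: in=0100 → 1111 (no change)
  #10 pop 2: in=0100 → 1001 (no change)

Fixpoint:
  val[0] = 1011
  val[1] = 1111
  val[2] = 1001
  val[3] = 0100
  val[4] = 1111
  val[5] = 1111
  val[6] = 0111
  val[7] = 1001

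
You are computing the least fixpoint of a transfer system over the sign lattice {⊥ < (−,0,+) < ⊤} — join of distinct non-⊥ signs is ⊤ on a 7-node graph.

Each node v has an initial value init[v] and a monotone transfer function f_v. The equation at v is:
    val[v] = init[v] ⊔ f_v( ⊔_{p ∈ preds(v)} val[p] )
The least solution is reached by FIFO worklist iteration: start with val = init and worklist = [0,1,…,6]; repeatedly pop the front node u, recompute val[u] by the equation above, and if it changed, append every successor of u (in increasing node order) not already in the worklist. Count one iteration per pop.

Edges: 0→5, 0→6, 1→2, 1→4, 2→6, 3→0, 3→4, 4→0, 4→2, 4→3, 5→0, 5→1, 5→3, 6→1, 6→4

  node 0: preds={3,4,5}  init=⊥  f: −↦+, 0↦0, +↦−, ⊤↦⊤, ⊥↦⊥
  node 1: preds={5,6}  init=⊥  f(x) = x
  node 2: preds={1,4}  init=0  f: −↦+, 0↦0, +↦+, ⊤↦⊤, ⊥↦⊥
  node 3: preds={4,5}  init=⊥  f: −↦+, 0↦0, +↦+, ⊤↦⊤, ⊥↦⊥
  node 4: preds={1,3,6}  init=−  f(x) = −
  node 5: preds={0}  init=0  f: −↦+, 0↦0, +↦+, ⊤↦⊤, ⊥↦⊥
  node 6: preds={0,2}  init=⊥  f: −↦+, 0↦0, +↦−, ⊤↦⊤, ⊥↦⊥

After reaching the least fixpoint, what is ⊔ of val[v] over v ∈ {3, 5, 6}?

⊤

Iteration log — 12 steps:
  step 1. node 0  ⊔preds=⊤  new=⊤  old=⊥  +wl: 
  step 2. node 1  ⊔preds=0  new=0  old=⊥  +wl: 
  step 3. node 2  ⊔preds=⊤  new=⊤  old=0  +wl: 
  step 4. node 3  ⊔preds=⊤  new=⊤  old=⊥  +wl: 0
  step 5. node 4  ⊔preds=⊤  new=−  stable
  step 6. node 5  ⊔preds=⊤  new=⊤  old=0  +wl: 1,3
  step 7. node 6  ⊔preds=⊤  new=⊤  old=⊥  +wl: 4
  step 8. node 0  ⊔preds=⊤  new=⊤  stable
  step 9. node 1  ⊔preds=⊤  new=⊤  old=0  +wl: 2
  step 10. node 3  ⊔preds=⊤  new=⊤  stable
  step 11. node 4  ⊔preds=⊤  new=−  stable
  step 12. node 2  ⊔preds=⊤  new=⊤  stable

Least fixpoint reached:
  node 0: ⊤
  node 1: ⊤
  node 2: ⊤
  node 3: ⊤
  node 4: −
  node 5: ⊤
  node 6: ⊤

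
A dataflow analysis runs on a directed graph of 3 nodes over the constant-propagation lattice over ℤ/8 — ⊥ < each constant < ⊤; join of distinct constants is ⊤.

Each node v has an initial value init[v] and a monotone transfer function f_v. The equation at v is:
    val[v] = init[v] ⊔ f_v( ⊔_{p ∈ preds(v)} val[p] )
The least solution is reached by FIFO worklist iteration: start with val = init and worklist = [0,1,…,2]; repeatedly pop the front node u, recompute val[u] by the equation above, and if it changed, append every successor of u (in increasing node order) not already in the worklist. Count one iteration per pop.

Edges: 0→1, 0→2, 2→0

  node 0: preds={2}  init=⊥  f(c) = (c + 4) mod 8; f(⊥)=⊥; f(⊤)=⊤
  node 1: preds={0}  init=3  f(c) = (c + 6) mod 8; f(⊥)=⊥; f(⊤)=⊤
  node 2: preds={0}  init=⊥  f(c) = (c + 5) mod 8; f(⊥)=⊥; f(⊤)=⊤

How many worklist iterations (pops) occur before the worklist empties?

Worklist (3 pops):
  #1 pop 0: in=⊥ → ⊥ (no change)
  #2 pop 1: in=⊥ → 3 (no change)
  #3 pop 2: in=⊥ → ⊥ (no change)

Fixpoint:
  val[0] = ⊥
  val[1] = 3
  val[2] = ⊥

3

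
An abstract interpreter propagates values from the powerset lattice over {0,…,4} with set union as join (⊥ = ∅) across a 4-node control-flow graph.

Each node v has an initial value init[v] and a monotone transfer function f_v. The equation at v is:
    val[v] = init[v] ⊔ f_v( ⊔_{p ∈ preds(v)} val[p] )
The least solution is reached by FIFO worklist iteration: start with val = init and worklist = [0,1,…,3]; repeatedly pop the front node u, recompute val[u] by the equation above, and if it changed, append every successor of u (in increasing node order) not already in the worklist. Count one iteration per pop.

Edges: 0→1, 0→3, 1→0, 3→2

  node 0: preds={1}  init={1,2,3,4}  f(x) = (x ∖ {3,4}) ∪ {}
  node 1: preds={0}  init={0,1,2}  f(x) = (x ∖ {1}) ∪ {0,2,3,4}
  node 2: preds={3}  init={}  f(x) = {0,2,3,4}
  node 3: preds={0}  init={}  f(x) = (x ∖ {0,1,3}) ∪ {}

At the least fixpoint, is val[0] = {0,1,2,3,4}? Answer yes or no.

Worklist (6 pops):
  #1 pop 0: in={0,1,2} → {0,1,2,3,4} (was {1,2,3,4}); enqueue []
  #2 pop 1: in={0,1,2,3,4} → {0,1,2,3,4} (was {0,1,2}); enqueue [0]
  #3 pop 2: in={} → {0,2,3,4} (was {}); enqueue []
  #4 pop 3: in={0,1,2,3,4} → {2,4} (was {}); enqueue [2]
  #5 pop 0: in={0,1,2,3,4} → {0,1,2,3,4} (no change)
  #6 pop 2: in={2,4} → {0,2,3,4} (no change)

Fixpoint:
  val[0] = {0,1,2,3,4}
  val[1] = {0,1,2,3,4}
  val[2] = {0,2,3,4}
  val[3] = {2,4}

yes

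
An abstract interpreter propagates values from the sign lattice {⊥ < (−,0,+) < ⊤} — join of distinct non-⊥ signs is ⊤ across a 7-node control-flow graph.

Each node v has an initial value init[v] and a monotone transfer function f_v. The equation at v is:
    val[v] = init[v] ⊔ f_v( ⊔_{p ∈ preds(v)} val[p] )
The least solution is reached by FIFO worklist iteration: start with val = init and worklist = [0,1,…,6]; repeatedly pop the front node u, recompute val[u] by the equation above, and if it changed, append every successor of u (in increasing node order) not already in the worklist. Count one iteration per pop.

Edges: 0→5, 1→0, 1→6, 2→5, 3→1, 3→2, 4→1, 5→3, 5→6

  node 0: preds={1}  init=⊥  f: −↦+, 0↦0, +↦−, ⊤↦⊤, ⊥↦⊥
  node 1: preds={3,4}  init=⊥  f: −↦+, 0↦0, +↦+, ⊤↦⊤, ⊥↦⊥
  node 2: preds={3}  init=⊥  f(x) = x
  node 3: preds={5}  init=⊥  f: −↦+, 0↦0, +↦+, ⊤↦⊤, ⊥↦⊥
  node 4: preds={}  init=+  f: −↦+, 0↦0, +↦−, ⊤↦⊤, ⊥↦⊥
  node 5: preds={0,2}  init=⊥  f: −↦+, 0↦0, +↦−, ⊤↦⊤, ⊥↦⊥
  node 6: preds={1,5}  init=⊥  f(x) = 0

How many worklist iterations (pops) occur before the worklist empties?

Iteration log — 21 steps:
  step 1. node 0  ⊔preds=⊥  new=⊥  stable
  step 2. node 1  ⊔preds=+  new=+  old=⊥  +wl: 0
  step 3. node 2  ⊔preds=⊥  new=⊥  stable
  step 4. node 3  ⊔preds=⊥  new=⊥  stable
  step 5. node 4  ⊔preds=⊥  new=+  stable
  step 6. node 5  ⊔preds=⊥  new=⊥  stable
  step 7. node 6  ⊔preds=+  new=0  old=⊥  +wl: 
  step 8. node 0  ⊔preds=+  new=−  old=⊥  +wl: 5
  step 9. node 5  ⊔preds=−  new=+  old=⊥  +wl: 3,6
  step 10. node 3  ⊔preds=+  new=+  old=⊥  +wl: 1,2
  step 11. node 6  ⊔preds=+  new=0  stable
  step 12. node 1  ⊔preds=+  new=+  stable
  step 13. node 2  ⊔preds=+  new=+  old=⊥  +wl: 5
  step 14. node 5  ⊔preds=⊤  new=⊤  old=+  +wl: 3,6
  step 15. node 3  ⊔preds=⊤  new=⊤  old=+  +wl: 1,2
  step 16. node 6  ⊔preds=⊤  new=0  stable
  step 17. node 1  ⊔preds=⊤  new=⊤  old=+  +wl: 0,6
  step 18. node 2  ⊔preds=⊤  new=⊤  old=+  +wl: 5
  step 19. node 0  ⊔preds=⊤  new=⊤  old=−  +wl: 
  step 20. node 6  ⊔preds=⊤  new=0  stable
  step 21. node 5  ⊔preds=⊤  new=⊤  stable

Least fixpoint reached:
  node 0: ⊤
  node 1: ⊤
  node 2: ⊤
  node 3: ⊤
  node 4: +
  node 5: ⊤
  node 6: 0

21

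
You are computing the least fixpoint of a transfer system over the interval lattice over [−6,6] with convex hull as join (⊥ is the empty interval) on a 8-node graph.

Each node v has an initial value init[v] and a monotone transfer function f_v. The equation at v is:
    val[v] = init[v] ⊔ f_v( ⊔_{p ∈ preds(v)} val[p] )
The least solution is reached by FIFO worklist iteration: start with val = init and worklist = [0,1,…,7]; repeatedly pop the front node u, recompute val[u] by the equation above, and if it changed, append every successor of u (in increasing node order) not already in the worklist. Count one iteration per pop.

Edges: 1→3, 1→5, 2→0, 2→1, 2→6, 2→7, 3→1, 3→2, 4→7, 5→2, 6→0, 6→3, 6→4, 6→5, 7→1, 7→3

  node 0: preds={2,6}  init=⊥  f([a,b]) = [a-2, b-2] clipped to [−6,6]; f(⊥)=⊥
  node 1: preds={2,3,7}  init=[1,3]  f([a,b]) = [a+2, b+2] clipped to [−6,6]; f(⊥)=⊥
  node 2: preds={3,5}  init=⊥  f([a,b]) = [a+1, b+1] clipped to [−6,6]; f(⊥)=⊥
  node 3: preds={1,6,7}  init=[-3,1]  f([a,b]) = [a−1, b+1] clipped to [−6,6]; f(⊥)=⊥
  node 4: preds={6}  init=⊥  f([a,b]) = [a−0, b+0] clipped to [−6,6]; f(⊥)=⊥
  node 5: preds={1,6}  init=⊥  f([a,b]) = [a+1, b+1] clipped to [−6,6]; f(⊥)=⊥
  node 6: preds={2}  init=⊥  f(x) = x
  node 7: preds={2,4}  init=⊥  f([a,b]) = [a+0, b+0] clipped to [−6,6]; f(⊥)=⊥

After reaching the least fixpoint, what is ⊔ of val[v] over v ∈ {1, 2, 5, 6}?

Iteration log — 32 steps:
  step 1. node 0  ⊔preds=⊥  new=⊥  stable
  step 2. node 1  ⊔preds=[-3,1]  new=[-1,3]  old=[1,3]  +wl: 
  step 3. node 2  ⊔preds=[-3,1]  new=[-2,2]  old=⊥  +wl: 0,1
  step 4. node 3  ⊔preds=[-1,3]  new=[-3,4]  old=[-3,1]  +wl: 2
  step 5. node 4  ⊔preds=⊥  new=⊥  stable
  step 6. node 5  ⊔preds=[-1,3]  new=[0,4]  old=⊥  +wl: 
  step 7. node 6  ⊔preds=[-2,2]  new=[-2,2]  old=⊥  +wl: 3,4,5
  step 8. node 7  ⊔preds=[-2,2]  new=[-2,2]  old=⊥  +wl: 
  step 9. node 0  ⊔preds=[-2,2]  new=[-4,0]  old=⊥  +wl: 
  step 10. node 1  ⊔preds=[-3,4]  new=[-1,6]  old=[-1,3]  +wl: 
  step 11. node 2  ⊔preds=[-3,4]  new=[-2,5]  old=[-2,2]  +wl: 0,1,6,7
  step 12. node 3  ⊔preds=[-2,6]  new=[-3,6]  old=[-3,4]  +wl: 2
  step 13. node 4  ⊔preds=[-2,2]  new=[-2,2]  old=⊥  +wl: 
  step 14. node 5  ⊔preds=[-2,6]  new=[-1,6]  old=[0,4]  +wl: 
  step 15. node 0  ⊔preds=[-2,5]  new=[-4,3]  old=[-4,0]  +wl: 
  step 16. node 1  ⊔preds=[-3,6]  new=[-1,6]  stable
  step 17. node 6  ⊔preds=[-2,5]  new=[-2,5]  old=[-2,2]  +wl: 0,3,4,5
  step 18. node 7  ⊔preds=[-2,5]  new=[-2,5]  old=[-2,2]  +wl: 1
  step 19. node 2  ⊔preds=[-3,6]  new=[-2,6]  old=[-2,5]  +wl: 6,7
  step 20. node 0  ⊔preds=[-2,6]  new=[-4,4]  old=[-4,3]  +wl: 
  step 21. node 3  ⊔preds=[-2,6]  new=[-3,6]  stable
  step 22. node 4  ⊔preds=[-2,5]  new=[-2,5]  old=[-2,2]  +wl: 
  step 23. node 5  ⊔preds=[-2,6]  new=[-1,6]  stable
  step 24. node 1  ⊔preds=[-3,6]  new=[-1,6]  stable
  step 25. node 6  ⊔preds=[-2,6]  new=[-2,6]  old=[-2,5]  +wl: 0,3,4,5
  step 26. node 7  ⊔preds=[-2,6]  new=[-2,6]  old=[-2,5]  +wl: 1
  step 27. node 0  ⊔preds=[-2,6]  new=[-4,4]  stable
  step 28. node 3  ⊔preds=[-2,6]  new=[-3,6]  stable
  step 29. node 4  ⊔preds=[-2,6]  new=[-2,6]  old=[-2,5]  +wl: 7
  step 30. node 5  ⊔preds=[-2,6]  new=[-1,6]  stable
  step 31. node 1  ⊔preds=[-3,6]  new=[-1,6]  stable
  step 32. node 7  ⊔preds=[-2,6]  new=[-2,6]  stable

Least fixpoint reached:
  node 0: [-4,4]
  node 1: [-1,6]
  node 2: [-2,6]
  node 3: [-3,6]
  node 4: [-2,6]
  node 5: [-1,6]
  node 6: [-2,6]
  node 7: [-2,6]

[-2,6]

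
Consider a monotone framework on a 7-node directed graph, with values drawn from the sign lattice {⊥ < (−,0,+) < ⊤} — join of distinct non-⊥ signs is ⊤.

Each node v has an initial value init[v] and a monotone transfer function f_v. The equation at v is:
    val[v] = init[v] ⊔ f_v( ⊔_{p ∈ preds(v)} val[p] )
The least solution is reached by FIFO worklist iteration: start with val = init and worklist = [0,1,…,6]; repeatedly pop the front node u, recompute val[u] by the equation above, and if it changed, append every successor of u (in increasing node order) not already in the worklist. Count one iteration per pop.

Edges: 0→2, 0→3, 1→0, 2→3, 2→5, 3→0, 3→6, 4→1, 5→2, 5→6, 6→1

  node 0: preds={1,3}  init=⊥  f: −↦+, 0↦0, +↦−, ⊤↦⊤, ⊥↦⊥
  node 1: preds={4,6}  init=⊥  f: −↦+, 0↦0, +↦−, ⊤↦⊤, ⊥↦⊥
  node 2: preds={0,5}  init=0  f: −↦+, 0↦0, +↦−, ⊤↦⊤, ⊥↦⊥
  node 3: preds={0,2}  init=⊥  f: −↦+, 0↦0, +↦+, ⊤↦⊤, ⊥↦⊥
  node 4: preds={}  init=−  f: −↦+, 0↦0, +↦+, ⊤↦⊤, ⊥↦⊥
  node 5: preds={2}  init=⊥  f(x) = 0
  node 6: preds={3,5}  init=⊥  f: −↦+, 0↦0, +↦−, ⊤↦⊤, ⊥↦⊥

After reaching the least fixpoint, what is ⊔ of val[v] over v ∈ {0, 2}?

Trace (15 dequeues):
  [1] u=0 | in ⊥ | out ⊥ | ==
  [2] u=1 | in − | out + | prev ⊥ | push {0}
  [3] u=2 | in ⊥ | out 0 | ==
  [4] u=3 | in 0 | out 0 | prev ⊥ | push {}
  [5] u=4 | in ⊥ | out − | ==
  [6] u=5 | in 0 | out 0 | prev ⊥ | push {2}
  [7] u=6 | in 0 | out 0 | prev ⊥ | push {1}
  [8] u=0 | in ⊤ | out ⊤ | prev ⊥ | push {3}
  [9] u=2 | in ⊤ | out ⊤ | prev 0 | push {5}
  [10] u=1 | in ⊤ | out ⊤ | prev + | push {0}
  [11] u=3 | in ⊤ | out ⊤ | prev 0 | push {6}
  [12] u=5 | in ⊤ | out 0 | ==
  [13] u=0 | in ⊤ | out ⊤ | ==
  [14] u=6 | in ⊤ | out ⊤ | prev 0 | push {1}
  [15] u=1 | in ⊤ | out ⊤ | ==

Converged values:
  [0] ⊤
  [1] ⊤
  [2] ⊤
  [3] ⊤
  [4] −
  [5] 0
  [6] ⊤

⊤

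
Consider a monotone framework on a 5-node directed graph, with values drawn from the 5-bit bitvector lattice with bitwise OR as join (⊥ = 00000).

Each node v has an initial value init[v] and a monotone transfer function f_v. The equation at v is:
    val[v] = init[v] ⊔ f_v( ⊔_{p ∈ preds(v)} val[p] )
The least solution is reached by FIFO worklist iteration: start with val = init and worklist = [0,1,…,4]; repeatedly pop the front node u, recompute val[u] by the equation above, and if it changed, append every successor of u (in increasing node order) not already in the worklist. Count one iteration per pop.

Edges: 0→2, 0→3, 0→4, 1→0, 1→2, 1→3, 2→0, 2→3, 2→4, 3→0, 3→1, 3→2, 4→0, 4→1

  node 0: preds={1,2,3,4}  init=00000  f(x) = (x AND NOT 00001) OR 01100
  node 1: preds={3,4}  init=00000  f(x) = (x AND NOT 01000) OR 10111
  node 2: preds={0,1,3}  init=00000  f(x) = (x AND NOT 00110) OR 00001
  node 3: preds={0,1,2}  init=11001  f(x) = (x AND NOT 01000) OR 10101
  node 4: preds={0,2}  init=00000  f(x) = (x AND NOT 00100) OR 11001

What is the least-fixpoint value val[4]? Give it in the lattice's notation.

Iteration log — 12 steps:
  step 1. node 0  ⊔preds=11001  new=11100  old=00000  +wl: 
  step 2. node 1  ⊔preds=11001  new=10111  old=00000  +wl: 0
  step 3. node 2  ⊔preds=11111  new=11001  old=00000  +wl: 
  step 4. node 3  ⊔preds=11111  new=11111  old=11001  +wl: 1,2
  step 5. node 4  ⊔preds=11101  new=11001  old=00000  +wl: 
  step 6. node 0  ⊔preds=11111  new=11110  old=11100  +wl: 3,4
  step 7. node 1  ⊔preds=11111  new=10111  stable
  step 8. node 2  ⊔preds=11111  new=11001  stable
  step 9. node 3  ⊔preds=11111  new=11111  stable
  step 10. node 4  ⊔preds=11111  new=11011  old=11001  +wl: 0,1
  step 11. node 0  ⊔preds=11111  new=11110  stable
  step 12. node 1  ⊔preds=11111  new=10111  stable

Least fixpoint reached:
  node 0: 11110
  node 1: 10111
  node 2: 11001
  node 3: 11111
  node 4: 11011

11011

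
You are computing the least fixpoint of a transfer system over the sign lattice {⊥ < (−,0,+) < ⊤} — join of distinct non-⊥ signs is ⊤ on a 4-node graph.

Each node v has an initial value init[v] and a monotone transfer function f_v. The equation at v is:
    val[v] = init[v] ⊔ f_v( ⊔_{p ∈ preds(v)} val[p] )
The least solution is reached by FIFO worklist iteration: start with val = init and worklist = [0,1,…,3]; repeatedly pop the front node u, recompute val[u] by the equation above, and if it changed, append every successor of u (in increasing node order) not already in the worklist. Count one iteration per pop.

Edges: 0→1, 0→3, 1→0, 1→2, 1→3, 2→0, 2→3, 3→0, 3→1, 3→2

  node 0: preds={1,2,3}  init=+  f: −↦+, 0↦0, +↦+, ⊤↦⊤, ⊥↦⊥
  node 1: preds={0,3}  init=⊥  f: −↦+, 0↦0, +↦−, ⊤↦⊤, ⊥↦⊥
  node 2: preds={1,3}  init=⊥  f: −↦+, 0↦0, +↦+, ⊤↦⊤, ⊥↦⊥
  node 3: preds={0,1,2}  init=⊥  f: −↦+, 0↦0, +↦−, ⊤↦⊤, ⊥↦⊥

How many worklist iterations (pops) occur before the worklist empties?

Trace (9 dequeues):
  [1] u=0 | in ⊥ | out + | ==
  [2] u=1 | in + | out − | prev ⊥ | push {0}
  [3] u=2 | in − | out + | prev ⊥ | push {}
  [4] u=3 | in ⊤ | out ⊤ | prev ⊥ | push {1,2}
  [5] u=0 | in ⊤ | out ⊤ | prev + | push {3}
  [6] u=1 | in ⊤ | out ⊤ | prev − | push {0}
  [7] u=2 | in ⊤ | out ⊤ | prev + | push {}
  [8] u=3 | in ⊤ | out ⊤ | ==
  [9] u=0 | in ⊤ | out ⊤ | ==

Converged values:
  [0] ⊤
  [1] ⊤
  [2] ⊤
  [3] ⊤

9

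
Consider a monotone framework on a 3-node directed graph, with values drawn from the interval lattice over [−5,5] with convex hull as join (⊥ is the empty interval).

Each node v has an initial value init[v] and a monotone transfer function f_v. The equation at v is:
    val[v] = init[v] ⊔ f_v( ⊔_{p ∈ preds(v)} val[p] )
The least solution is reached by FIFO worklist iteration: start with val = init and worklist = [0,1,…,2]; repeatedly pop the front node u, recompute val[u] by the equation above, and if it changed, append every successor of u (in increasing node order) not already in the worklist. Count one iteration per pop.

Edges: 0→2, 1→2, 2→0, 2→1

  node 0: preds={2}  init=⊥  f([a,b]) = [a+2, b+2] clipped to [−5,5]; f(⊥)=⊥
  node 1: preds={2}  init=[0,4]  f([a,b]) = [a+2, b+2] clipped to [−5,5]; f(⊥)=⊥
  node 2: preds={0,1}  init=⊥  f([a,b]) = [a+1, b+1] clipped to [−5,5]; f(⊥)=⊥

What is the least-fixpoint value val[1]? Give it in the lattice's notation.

[0,5]

Trace (6 dequeues):
  [1] u=0 | in ⊥ | out ⊥ | ==
  [2] u=1 | in ⊥ | out [0,4] | ==
  [3] u=2 | in [0,4] | out [1,5] | prev ⊥ | push {0,1}
  [4] u=0 | in [1,5] | out [3,5] | prev ⊥ | push {2}
  [5] u=1 | in [1,5] | out [0,5] | prev [0,4] | push {}
  [6] u=2 | in [0,5] | out [1,5] | ==

Converged values:
  [0] [3,5]
  [1] [0,5]
  [2] [1,5]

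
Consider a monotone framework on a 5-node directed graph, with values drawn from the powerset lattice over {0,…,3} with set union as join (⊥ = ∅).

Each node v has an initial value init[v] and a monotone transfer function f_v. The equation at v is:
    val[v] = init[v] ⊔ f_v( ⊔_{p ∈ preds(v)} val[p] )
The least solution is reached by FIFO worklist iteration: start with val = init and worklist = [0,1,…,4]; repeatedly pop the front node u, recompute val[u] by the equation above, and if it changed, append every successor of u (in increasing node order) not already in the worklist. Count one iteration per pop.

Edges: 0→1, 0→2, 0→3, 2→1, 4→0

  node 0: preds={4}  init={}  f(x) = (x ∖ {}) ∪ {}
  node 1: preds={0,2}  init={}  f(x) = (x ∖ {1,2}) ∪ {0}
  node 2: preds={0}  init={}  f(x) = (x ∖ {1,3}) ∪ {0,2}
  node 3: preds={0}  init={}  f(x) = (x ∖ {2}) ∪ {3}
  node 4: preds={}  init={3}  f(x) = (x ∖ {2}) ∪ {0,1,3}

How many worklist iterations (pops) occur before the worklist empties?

Iteration log — 10 steps:
  step 1. node 0  ⊔preds={3}  new={3}  old={}  +wl: 
  step 2. node 1  ⊔preds={3}  new={0,3}  old={}  +wl: 
  step 3. node 2  ⊔preds={3}  new={0,2}  old={}  +wl: 1
  step 4. node 3  ⊔preds={3}  new={3}  old={}  +wl: 
  step 5. node 4  ⊔preds={}  new={0,1,3}  old={3}  +wl: 0
  step 6. node 1  ⊔preds={0,2,3}  new={0,3}  stable
  step 7. node 0  ⊔preds={0,1,3}  new={0,1,3}  old={3}  +wl: 1,2,3
  step 8. node 1  ⊔preds={0,1,2,3}  new={0,3}  stable
  step 9. node 2  ⊔preds={0,1,3}  new={0,2}  stable
  step 10. node 3  ⊔preds={0,1,3}  new={0,1,3}  old={3}  +wl: 

Least fixpoint reached:
  node 0: {0,1,3}
  node 1: {0,3}
  node 2: {0,2}
  node 3: {0,1,3}
  node 4: {0,1,3}

10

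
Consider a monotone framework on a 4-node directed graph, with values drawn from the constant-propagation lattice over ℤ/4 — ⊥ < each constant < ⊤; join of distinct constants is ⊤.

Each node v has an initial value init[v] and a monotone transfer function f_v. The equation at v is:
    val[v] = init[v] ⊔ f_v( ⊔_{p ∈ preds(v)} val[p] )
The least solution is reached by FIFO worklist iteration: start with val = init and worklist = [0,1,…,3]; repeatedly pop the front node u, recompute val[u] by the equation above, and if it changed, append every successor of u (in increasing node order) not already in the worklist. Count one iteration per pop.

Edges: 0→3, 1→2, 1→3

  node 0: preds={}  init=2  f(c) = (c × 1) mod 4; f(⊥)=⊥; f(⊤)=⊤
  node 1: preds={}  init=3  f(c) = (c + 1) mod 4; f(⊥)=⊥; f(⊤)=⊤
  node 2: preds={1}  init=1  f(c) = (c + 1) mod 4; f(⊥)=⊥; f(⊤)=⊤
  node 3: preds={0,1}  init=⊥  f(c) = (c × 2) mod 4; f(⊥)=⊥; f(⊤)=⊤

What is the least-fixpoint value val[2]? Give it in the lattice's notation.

Worklist (4 pops):
  #1 pop 0: in=⊥ → 2 (no change)
  #2 pop 1: in=⊥ → 3 (no change)
  #3 pop 2: in=3 → ⊤ (was 1); enqueue []
  #4 pop 3: in=⊤ → ⊤ (was ⊥); enqueue []

Fixpoint:
  val[0] = 2
  val[1] = 3
  val[2] = ⊤
  val[3] = ⊤

⊤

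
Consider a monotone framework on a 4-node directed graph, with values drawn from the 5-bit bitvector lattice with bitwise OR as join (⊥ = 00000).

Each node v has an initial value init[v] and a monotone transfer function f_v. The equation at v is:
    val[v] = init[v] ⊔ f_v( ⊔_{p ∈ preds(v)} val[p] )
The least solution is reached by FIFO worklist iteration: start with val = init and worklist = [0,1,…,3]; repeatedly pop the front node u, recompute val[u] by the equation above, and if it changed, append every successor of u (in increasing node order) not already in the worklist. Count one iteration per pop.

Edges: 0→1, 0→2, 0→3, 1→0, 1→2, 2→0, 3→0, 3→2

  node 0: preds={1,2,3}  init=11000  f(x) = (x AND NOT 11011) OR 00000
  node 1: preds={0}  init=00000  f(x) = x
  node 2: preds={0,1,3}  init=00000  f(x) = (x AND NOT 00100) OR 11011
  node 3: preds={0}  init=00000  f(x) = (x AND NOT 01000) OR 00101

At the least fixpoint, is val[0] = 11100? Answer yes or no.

yes

Iteration log — 10 steps:
  step 1. node 0  ⊔preds=00000  new=11000  stable
  step 2. node 1  ⊔preds=11000  new=11000  old=00000  +wl: 0
  step 3. node 2  ⊔preds=11000  new=11011  old=00000  +wl: 
  step 4. node 3  ⊔preds=11000  new=10101  old=00000  +wl: 2
  step 5. node 0  ⊔preds=11111  new=11100  old=11000  +wl: 1,3
  step 6. node 2  ⊔preds=11101  new=11011  stable
  step 7. node 1  ⊔preds=11100  new=11100  old=11000  +wl: 0,2
  step 8. node 3  ⊔preds=11100  new=10101  stable
  step 9. node 0  ⊔preds=11111  new=11100  stable
  step 10. node 2  ⊔preds=11101  new=11011  stable

Least fixpoint reached:
  node 0: 11100
  node 1: 11100
  node 2: 11011
  node 3: 10101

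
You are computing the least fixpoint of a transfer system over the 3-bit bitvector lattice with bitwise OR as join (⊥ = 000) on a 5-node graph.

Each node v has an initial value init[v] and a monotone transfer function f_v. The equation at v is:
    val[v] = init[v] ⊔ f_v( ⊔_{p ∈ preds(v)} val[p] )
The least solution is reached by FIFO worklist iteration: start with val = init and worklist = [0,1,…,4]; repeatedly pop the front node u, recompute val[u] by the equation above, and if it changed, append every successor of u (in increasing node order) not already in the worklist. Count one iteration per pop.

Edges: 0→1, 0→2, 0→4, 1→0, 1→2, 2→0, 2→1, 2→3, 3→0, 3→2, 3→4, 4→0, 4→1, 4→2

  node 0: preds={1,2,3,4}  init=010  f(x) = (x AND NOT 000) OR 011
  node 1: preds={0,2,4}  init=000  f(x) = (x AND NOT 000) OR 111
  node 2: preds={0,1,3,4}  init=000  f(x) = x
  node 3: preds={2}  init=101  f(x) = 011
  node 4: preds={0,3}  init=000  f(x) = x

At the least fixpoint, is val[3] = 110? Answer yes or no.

no

Iteration log — 8 steps:
  step 1. node 0  ⊔preds=101  new=111  old=010  +wl: 
  step 2. node 1  ⊔preds=111  new=111  old=000  +wl: 0
  step 3. node 2  ⊔preds=111  new=111  old=000  +wl: 1
  step 4. node 3  ⊔preds=111  new=111  old=101  +wl: 2
  step 5. node 4  ⊔preds=111  new=111  old=000  +wl: 
  step 6. node 0  ⊔preds=111  new=111  stable
  step 7. node 1  ⊔preds=111  new=111  stable
  step 8. node 2  ⊔preds=111  new=111  stable

Least fixpoint reached:
  node 0: 111
  node 1: 111
  node 2: 111
  node 3: 111
  node 4: 111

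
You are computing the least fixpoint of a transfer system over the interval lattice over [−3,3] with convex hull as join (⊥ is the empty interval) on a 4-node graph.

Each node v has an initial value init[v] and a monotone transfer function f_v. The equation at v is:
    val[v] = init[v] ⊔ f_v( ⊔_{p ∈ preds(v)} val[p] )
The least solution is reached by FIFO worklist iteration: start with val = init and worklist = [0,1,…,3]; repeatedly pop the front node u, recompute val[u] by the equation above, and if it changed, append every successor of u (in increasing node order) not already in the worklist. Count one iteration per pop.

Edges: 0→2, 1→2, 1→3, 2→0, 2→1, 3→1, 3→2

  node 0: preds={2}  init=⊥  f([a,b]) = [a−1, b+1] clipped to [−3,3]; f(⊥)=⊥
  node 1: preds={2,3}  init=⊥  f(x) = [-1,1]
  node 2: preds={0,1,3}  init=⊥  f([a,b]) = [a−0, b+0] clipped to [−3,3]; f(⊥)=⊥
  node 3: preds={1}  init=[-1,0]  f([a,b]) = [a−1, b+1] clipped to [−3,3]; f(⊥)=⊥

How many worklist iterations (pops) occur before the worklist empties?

Worklist (12 pops):
  #1 pop 0: in=⊥ → ⊥ (no change)
  #2 pop 1: in=[-1,0] → [-1,1] (was ⊥); enqueue []
  #3 pop 2: in=[-1,1] → [-1,1] (was ⊥); enqueue [0,1]
  #4 pop 3: in=[-1,1] → [-2,2] (was [-1,0]); enqueue [2]
  #5 pop 0: in=[-1,1] → [-2,2] (was ⊥); enqueue []
  #6 pop 1: in=[-2,2] → [-1,1] (no change)
  #7 pop 2: in=[-2,2] → [-2,2] (was [-1,1]); enqueue [0,1]
  #8 pop 0: in=[-2,2] → [-3,3] (was [-2,2]); enqueue [2]
  #9 pop 1: in=[-2,2] → [-1,1] (no change)
  #10 pop 2: in=[-3,3] → [-3,3] (was [-2,2]); enqueue [0,1]
  #11 pop 0: in=[-3,3] → [-3,3] (no change)
  #12 pop 1: in=[-3,3] → [-1,1] (no change)

Fixpoint:
  val[0] = [-3,3]
  val[1] = [-1,1]
  val[2] = [-3,3]
  val[3] = [-2,2]

12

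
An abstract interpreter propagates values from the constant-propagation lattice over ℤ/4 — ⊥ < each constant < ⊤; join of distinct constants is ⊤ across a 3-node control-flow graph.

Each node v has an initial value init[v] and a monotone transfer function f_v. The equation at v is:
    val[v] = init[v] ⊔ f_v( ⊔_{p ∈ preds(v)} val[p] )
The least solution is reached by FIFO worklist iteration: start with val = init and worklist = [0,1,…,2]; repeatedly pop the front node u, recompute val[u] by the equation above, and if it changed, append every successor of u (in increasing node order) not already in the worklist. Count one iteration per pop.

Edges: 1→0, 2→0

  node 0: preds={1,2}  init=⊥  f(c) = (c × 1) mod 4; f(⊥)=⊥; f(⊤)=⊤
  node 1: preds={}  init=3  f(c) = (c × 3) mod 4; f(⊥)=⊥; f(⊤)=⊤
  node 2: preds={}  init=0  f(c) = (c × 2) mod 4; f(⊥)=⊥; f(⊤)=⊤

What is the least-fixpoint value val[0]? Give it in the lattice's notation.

⊤

Iteration log — 3 steps:
  step 1. node 0  ⊔preds=⊤  new=⊤  old=⊥  +wl: 
  step 2. node 1  ⊔preds=⊥  new=3  stable
  step 3. node 2  ⊔preds=⊥  new=0  stable

Least fixpoint reached:
  node 0: ⊤
  node 1: 3
  node 2: 0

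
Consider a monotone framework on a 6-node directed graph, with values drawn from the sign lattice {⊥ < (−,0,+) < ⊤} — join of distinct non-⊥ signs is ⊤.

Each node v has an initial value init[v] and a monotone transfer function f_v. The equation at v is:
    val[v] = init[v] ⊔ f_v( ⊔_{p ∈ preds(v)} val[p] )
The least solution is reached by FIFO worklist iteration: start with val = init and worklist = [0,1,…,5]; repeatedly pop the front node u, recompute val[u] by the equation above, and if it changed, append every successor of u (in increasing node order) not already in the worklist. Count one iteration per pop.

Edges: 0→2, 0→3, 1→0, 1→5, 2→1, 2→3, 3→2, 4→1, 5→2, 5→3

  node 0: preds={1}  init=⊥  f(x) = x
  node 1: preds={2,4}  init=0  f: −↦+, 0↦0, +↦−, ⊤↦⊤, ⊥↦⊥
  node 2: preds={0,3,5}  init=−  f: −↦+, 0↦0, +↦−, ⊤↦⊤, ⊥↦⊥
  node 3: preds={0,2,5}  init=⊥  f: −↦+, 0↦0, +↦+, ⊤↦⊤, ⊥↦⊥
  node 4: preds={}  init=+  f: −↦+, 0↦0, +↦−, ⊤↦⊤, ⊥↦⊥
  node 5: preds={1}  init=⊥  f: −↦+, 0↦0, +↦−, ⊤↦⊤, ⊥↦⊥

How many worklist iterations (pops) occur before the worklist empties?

Iteration log — 10 steps:
  step 1. node 0  ⊔preds=0  new=0  old=⊥  +wl: 
  step 2. node 1  ⊔preds=⊤  new=⊤  old=0  +wl: 0
  step 3. node 2  ⊔preds=0  new=⊤  old=−  +wl: 1
  step 4. node 3  ⊔preds=⊤  new=⊤  old=⊥  +wl: 2
  step 5. node 4  ⊔preds=⊥  new=+  stable
  step 6. node 5  ⊔preds=⊤  new=⊤  old=⊥  +wl: 3
  step 7. node 0  ⊔preds=⊤  new=⊤  old=0  +wl: 
  step 8. node 1  ⊔preds=⊤  new=⊤  stable
  step 9. node 2  ⊔preds=⊤  new=⊤  stable
  step 10. node 3  ⊔preds=⊤  new=⊤  stable

Least fixpoint reached:
  node 0: ⊤
  node 1: ⊤
  node 2: ⊤
  node 3: ⊤
  node 4: +
  node 5: ⊤

10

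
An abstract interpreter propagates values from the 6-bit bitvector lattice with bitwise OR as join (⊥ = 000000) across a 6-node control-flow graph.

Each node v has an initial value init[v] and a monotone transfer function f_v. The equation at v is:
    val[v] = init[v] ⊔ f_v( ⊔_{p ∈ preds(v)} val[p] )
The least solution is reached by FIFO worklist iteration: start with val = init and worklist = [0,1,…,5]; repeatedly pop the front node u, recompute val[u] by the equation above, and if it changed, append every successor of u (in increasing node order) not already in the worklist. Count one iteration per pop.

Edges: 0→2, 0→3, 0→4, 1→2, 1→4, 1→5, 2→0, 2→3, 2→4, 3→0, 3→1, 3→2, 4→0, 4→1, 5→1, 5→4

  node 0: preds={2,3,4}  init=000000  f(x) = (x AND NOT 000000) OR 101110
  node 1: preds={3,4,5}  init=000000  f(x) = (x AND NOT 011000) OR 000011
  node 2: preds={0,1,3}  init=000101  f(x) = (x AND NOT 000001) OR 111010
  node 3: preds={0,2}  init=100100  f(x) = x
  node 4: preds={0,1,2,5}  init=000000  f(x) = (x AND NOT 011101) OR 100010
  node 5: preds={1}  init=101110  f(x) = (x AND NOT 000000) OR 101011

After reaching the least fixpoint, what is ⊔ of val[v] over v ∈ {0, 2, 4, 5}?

Iteration log — 11 steps:
  step 1. node 0  ⊔preds=100101  new=101111  old=000000  +wl: 
  step 2. node 1  ⊔preds=101110  new=100111  old=000000  +wl: 
  step 3. node 2  ⊔preds=101111  new=111111  old=000101  +wl: 0
  step 4. node 3  ⊔preds=111111  new=111111  old=100100  +wl: 1,2
  step 5. node 4  ⊔preds=111111  new=100010  old=000000  +wl: 
  step 6. node 5  ⊔preds=100111  new=101111  old=101110  +wl: 4
  step 7. node 0  ⊔preds=111111  new=111111  old=101111  +wl: 3
  step 8. node 1  ⊔preds=111111  new=100111  stable
  step 9. node 2  ⊔preds=111111  new=111111  stable
  step 10. node 4  ⊔preds=111111  new=100010  stable
  step 11. node 3  ⊔preds=111111  new=111111  stable

Least fixpoint reached:
  node 0: 111111
  node 1: 100111
  node 2: 111111
  node 3: 111111
  node 4: 100010
  node 5: 101111

111111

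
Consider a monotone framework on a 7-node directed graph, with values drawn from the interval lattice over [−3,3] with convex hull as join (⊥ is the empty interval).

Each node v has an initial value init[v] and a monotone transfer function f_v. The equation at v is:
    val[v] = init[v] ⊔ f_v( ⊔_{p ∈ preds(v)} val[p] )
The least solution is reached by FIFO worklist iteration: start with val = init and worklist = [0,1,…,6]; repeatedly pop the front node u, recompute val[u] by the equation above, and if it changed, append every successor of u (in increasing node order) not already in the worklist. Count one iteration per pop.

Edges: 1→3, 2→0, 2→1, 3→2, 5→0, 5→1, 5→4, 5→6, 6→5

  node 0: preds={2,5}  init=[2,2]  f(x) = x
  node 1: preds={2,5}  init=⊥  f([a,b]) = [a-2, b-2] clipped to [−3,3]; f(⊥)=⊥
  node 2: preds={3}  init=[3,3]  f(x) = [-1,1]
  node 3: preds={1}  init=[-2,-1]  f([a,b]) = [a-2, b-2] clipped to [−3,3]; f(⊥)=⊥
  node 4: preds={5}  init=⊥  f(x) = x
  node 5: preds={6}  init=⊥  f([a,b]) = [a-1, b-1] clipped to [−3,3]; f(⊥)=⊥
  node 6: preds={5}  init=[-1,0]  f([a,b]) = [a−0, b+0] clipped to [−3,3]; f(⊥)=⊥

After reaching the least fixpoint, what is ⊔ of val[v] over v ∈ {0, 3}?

Worklist (18 pops):
  #1 pop 0: in=[3,3] → [2,3] (was [2,2]); enqueue []
  #2 pop 1: in=[3,3] → [1,1] (was ⊥); enqueue []
  #3 pop 2: in=[-2,-1] → [-1,3] (was [3,3]); enqueue [0,1]
  #4 pop 3: in=[1,1] → [-2,-1] (no change)
  #5 pop 4: in=⊥ → ⊥ (no change)
  #6 pop 5: in=[-1,0] → [-2,-1] (was ⊥); enqueue [4]
  #7 pop 6: in=[-2,-1] → [-2,0] (was [-1,0]); enqueue [5]
  #8 pop 0: in=[-2,3] → [-2,3] (was [2,3]); enqueue []
  #9 pop 1: in=[-2,3] → [-3,1] (was [1,1]); enqueue [3]
  #10 pop 4: in=[-2,-1] → [-2,-1] (was ⊥); enqueue []
  #11 pop 5: in=[-2,0] → [-3,-1] (was [-2,-1]); enqueue [0,1,4,6]
  #12 pop 3: in=[-3,1] → [-3,-1] (was [-2,-1]); enqueue [2]
  #13 pop 0: in=[-3,3] → [-3,3] (was [-2,3]); enqueue []
  #14 pop 1: in=[-3,3] → [-3,1] (no change)
  #15 pop 4: in=[-3,-1] → [-3,-1] (was [-2,-1]); enqueue []
  #16 pop 6: in=[-3,-1] → [-3,0] (was [-2,0]); enqueue [5]
  #17 pop 2: in=[-3,-1] → [-1,3] (no change)
  #18 pop 5: in=[-3,0] → [-3,-1] (no change)

Fixpoint:
  val[0] = [-3,3]
  val[1] = [-3,1]
  val[2] = [-1,3]
  val[3] = [-3,-1]
  val[4] = [-3,-1]
  val[5] = [-3,-1]
  val[6] = [-3,0]

[-3,3]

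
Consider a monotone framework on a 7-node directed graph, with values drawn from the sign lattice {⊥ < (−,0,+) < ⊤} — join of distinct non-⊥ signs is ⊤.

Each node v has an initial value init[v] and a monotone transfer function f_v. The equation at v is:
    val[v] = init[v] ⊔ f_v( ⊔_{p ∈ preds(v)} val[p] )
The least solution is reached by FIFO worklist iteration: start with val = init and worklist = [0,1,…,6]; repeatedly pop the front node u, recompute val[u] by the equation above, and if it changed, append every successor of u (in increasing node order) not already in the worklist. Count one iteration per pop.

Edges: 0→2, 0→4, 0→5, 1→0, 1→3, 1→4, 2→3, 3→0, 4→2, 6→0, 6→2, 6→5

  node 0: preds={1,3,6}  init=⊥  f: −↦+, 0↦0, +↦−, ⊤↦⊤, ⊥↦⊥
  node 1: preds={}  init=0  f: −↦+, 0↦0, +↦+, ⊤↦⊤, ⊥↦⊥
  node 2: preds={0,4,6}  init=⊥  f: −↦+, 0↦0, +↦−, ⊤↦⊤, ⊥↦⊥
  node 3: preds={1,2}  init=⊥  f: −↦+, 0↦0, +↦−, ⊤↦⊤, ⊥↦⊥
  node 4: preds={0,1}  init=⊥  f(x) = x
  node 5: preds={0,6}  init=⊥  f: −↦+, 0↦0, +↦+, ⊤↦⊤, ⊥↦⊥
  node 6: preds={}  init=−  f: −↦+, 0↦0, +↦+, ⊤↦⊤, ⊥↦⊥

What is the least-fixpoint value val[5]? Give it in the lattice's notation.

Trace (9 dequeues):
  [1] u=0 | in ⊤ | out ⊤ | prev ⊥ | push {}
  [2] u=1 | in ⊥ | out 0 | ==
  [3] u=2 | in ⊤ | out ⊤ | prev ⊥ | push {}
  [4] u=3 | in ⊤ | out ⊤ | prev ⊥ | push {0}
  [5] u=4 | in ⊤ | out ⊤ | prev ⊥ | push {2}
  [6] u=5 | in ⊤ | out ⊤ | prev ⊥ | push {}
  [7] u=6 | in ⊥ | out − | ==
  [8] u=0 | in ⊤ | out ⊤ | ==
  [9] u=2 | in ⊤ | out ⊤ | ==

Converged values:
  [0] ⊤
  [1] 0
  [2] ⊤
  [3] ⊤
  [4] ⊤
  [5] ⊤
  [6] −

⊤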